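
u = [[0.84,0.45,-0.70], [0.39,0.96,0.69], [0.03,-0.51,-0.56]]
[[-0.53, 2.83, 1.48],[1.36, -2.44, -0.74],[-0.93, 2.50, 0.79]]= u @ [[0.10, 3.95, 0.45], [0.51, -3.18, 0.12], [1.21, -1.35, -1.50]]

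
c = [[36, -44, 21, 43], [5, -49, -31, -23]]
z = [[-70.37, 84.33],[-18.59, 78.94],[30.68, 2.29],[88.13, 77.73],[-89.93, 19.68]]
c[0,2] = 21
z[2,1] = 2.29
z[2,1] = 2.29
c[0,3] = 43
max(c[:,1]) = -44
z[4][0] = -89.93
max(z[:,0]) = 88.13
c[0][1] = -44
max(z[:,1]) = 84.33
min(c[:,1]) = -49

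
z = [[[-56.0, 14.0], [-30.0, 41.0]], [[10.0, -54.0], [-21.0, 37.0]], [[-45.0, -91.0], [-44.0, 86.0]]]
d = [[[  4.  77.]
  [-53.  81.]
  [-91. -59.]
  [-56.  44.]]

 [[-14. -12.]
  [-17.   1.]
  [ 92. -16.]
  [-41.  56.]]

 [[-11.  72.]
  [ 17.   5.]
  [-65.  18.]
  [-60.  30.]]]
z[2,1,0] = -44.0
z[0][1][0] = -30.0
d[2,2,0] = -65.0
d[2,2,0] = -65.0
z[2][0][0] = -45.0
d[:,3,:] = [[-56.0, 44.0], [-41.0, 56.0], [-60.0, 30.0]]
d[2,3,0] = -60.0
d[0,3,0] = -56.0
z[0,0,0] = -56.0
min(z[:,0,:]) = -91.0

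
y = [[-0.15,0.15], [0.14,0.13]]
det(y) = -0.04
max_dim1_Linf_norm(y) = 0.15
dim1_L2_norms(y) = [0.21, 0.19]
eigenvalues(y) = [-0.21, 0.19]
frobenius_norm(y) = 0.29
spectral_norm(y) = 0.21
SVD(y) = [[-0.99, 0.17], [0.17, 0.99]] @ diag([0.21273678359496273, 0.19037610381996478]) @ [[0.81,-0.59], [0.59,0.81]]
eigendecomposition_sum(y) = [[-0.18, 0.08], [0.07, -0.03]] + [[0.03, 0.07], [0.07, 0.16]]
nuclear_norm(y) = 0.40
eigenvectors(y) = [[-0.93,-0.40], [0.38,-0.92]]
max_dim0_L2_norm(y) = 0.21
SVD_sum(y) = [[-0.17, 0.12], [0.03, -0.02]] + [[0.02, 0.03],[0.11, 0.15]]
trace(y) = -0.02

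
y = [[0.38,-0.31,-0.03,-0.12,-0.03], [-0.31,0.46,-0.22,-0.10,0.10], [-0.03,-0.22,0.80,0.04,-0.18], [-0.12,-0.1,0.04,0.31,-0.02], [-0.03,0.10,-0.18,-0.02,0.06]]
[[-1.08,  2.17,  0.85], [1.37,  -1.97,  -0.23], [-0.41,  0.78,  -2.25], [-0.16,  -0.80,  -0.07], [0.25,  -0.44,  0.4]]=y @ [[-2.78, 1.65, -0.67], [0.57, -3.34, -2.88], [-0.27, -0.52, -3.54], [-1.35, -3.18, -0.96], [0.52, -3.55, 0.17]]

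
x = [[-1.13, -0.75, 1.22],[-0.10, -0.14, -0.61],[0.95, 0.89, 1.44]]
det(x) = -0.01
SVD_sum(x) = [[0.14,0.15,0.39], [-0.20,-0.21,-0.54], [0.62,0.65,1.66]] + [[-1.27,-0.90,0.83], [0.1,0.07,-0.07], [0.33,0.24,-0.22]] + [[-0.00, 0.0, -0.0], [-0.00, 0.0, -0.0], [-0.00, 0.00, -0.00]]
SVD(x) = [[0.22, 0.96, 0.15], [-0.30, -0.08, 0.95], [0.93, -0.25, 0.28]] @ diag([2.0325844665288524, 1.8347474806037114, 0.0014383476458870558]) @ [[0.33, 0.35, 0.88], [-0.72, -0.51, 0.47], [-0.61, 0.79, -0.08]]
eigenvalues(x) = [-1.46, 1.62, 0.0]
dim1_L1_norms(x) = [3.1, 0.85, 3.28]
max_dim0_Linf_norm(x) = 1.44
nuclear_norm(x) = 3.87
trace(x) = 0.17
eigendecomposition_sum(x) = [[-1.41, -1.06, 0.37],[0.09, 0.07, -0.02],[0.43, 0.33, -0.11]] + [[0.28, 0.31, 0.85], [-0.19, -0.21, -0.59], [0.52, 0.57, 1.55]] + [[-0.00, -0.0, -0.0], [0.0, 0.00, 0.00], [-0.00, -0.00, -0.0]]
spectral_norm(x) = 2.03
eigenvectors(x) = [[0.95, 0.45, -0.61], [-0.06, -0.31, 0.79], [-0.29, 0.83, -0.08]]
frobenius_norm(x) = 2.74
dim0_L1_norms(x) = [2.18, 1.78, 3.27]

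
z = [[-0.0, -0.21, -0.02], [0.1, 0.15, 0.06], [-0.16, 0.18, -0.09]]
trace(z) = 0.06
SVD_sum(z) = [[0.05, -0.2, 0.02], [-0.03, 0.11, -0.01], [-0.05, 0.21, -0.02]] + [[-0.05, -0.01, -0.03], [0.12, 0.04, 0.08], [-0.11, -0.03, -0.07]] + [[0.0, 0.00, -0.01], [0.00, 0.0, -0.01], [0.0, 0.00, -0.0]]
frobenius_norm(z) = 0.38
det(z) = -0.00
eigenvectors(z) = [[0.17+0.00j,  -0.62-0.04j,  -0.62+0.04j], [(0.17+0j),  (0.15+0.14j),  (0.15-0.14j)], [-0.97+0.00j,  (0.76+0j),  0.76-0.00j]]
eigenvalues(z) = [(-0.09+0j), (0.08+0.04j), (0.08-0.04j)]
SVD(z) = [[0.63, 0.28, -0.72],[-0.37, -0.71, -0.6],[-0.68, 0.65, -0.34]] @ diag([0.3201030095945494, 0.21005070752527352, 0.010619016745622666]) @ [[0.23, -0.97, 0.08], [-0.83, -0.24, -0.51], [-0.51, -0.05, 0.86]]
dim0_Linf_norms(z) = [0.16, 0.21, 0.09]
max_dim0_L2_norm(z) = 0.31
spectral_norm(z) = 0.32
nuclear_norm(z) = 0.54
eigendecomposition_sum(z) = [[(0.03+0j), 0.01+0.00j, (0.02-0j)], [0.03+0.00j, (0.01+0j), 0.02-0.00j], [-0.17-0.00j, -0.05-0.00j, (-0.13+0j)]] + [[(-0.02+0.15j), -0.11+0.20j, (-0.02+0.06j)], [0.03-0.03j, 0.07-0.03j, 0.02-0.01j], [0.01-0.18j, 0.12-0.26j, (0.02-0.08j)]] + [[-0.02-0.15j, -0.11-0.20j, (-0.02-0.06j)], [0.03+0.03j, (0.07+0.03j), 0.02+0.01j], [0.01+0.18j, 0.12+0.26j, 0.02+0.08j]]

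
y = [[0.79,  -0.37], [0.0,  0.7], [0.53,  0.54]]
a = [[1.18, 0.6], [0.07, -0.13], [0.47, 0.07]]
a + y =[[1.97,  0.23],[0.07,  0.57],[1.00,  0.61]]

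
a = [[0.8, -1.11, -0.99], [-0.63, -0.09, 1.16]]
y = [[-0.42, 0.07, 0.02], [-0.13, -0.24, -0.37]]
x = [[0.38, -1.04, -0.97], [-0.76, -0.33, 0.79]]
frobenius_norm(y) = 0.63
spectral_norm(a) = 1.99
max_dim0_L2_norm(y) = 0.44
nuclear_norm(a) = 2.80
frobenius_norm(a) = 2.15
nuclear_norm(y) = 0.88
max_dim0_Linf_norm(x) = 1.04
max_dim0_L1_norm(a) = 2.15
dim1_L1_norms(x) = [2.39, 1.88]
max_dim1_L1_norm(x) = 2.39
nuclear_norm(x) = 2.56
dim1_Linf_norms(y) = [0.42, 0.37]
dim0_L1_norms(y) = [0.55, 0.31, 0.39]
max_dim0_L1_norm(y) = 0.55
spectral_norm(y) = 0.48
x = a + y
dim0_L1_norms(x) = [1.14, 1.37, 1.76]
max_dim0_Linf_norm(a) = 1.16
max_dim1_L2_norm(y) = 0.46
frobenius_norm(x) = 1.86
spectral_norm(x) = 1.60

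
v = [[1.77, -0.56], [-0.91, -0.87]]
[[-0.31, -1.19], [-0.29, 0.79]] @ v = [[0.53, 1.21], [-1.23, -0.52]]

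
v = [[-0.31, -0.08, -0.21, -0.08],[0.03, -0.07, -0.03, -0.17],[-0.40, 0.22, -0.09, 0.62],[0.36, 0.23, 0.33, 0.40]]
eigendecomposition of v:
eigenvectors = [[-0.42, -0.21, -0.47, 0.07], [0.10, -0.22, 0.47, -0.92], [-0.81, 0.69, 0.65, 0.1], [0.39, 0.66, -0.38, 0.38]]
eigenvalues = [-0.62, 0.55, -0.0, 0.0]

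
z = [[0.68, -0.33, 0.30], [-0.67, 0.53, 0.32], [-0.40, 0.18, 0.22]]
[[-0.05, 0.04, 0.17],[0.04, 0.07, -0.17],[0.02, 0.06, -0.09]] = z @ [[-0.05, -0.06, 0.20],  [0.03, -0.06, -0.08],  [-0.02, 0.19, 0.01]]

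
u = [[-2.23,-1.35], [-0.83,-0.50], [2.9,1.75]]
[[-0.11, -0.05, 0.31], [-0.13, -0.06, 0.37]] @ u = [[1.19,0.72], [1.41,0.85]]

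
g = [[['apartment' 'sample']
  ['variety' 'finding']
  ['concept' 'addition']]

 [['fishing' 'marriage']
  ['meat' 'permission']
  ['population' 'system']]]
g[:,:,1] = [['sample', 'finding', 'addition'], ['marriage', 'permission', 'system']]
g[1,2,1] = 'system'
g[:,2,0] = ['concept', 'population']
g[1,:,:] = [['fishing', 'marriage'], ['meat', 'permission'], ['population', 'system']]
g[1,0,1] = 'marriage'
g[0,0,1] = 'sample'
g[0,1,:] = ['variety', 'finding']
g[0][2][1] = 'addition'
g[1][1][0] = 'meat'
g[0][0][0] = 'apartment'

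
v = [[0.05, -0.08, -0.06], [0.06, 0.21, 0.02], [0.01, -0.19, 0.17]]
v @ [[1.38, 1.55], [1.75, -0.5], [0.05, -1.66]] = [[-0.07, 0.22], [0.45, -0.05], [-0.31, -0.17]]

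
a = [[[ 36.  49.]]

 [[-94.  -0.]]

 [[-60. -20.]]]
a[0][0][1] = 49.0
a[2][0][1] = -20.0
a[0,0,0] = 36.0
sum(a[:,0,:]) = -89.0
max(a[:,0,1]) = 49.0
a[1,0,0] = -94.0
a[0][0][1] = 49.0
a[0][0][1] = 49.0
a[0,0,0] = 36.0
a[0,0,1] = 49.0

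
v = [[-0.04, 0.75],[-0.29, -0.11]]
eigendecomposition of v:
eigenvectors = [[(0.85+0j), 0.85-0.00j], [-0.04+0.53j, -0.04-0.53j]]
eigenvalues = [(-0.08+0.47j), (-0.08-0.47j)]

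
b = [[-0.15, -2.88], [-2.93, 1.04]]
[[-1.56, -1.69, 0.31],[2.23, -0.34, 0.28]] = b @ [[-0.56, 0.32, -0.13], [0.57, 0.57, -0.1]]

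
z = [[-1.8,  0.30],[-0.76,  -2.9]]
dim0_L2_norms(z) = [1.95, 2.92]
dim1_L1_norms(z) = [2.1, 3.66]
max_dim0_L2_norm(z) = 2.92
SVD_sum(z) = [[-0.08, -0.25], [-0.91, -2.85]] + [[-1.72, 0.55],[0.15, -0.05]]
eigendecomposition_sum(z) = [[-3.13, -1.14], [2.89, 1.05]] + [[1.33, 1.44], [-3.65, -3.95]]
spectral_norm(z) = 3.01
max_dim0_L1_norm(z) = 3.2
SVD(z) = [[0.09, 1.0], [1.0, -0.09]] @ diag([3.005179041350186, 1.8128703564870756]) @ [[-0.3, -0.95],  [-0.95, 0.3]]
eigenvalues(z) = [-2.08, -2.62]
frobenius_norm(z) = 3.51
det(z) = 5.45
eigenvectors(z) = [[0.73, -0.34], [-0.68, 0.94]]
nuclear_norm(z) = 4.82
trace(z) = -4.70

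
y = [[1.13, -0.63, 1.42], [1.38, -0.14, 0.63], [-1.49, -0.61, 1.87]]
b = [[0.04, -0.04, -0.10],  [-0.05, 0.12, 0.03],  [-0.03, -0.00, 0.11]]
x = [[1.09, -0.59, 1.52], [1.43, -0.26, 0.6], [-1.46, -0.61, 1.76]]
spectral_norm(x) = 2.56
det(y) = 0.86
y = x + b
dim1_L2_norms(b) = [0.11, 0.13, 0.11]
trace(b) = 0.27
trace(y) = 2.86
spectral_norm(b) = 0.18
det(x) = -0.00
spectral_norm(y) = 2.60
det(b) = -0.00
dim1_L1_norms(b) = [0.18, 0.2, 0.14]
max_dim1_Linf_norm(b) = 0.12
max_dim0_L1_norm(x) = 3.98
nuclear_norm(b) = 0.29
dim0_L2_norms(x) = [2.32, 0.89, 2.4]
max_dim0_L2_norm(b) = 0.15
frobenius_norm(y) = 3.48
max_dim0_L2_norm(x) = 2.4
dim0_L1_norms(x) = [3.98, 1.46, 3.88]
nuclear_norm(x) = 4.88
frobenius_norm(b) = 0.21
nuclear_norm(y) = 5.05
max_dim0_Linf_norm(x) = 1.76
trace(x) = 2.59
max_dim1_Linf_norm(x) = 1.76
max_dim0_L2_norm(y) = 2.43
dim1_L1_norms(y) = [3.18, 2.15, 3.97]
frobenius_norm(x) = 3.45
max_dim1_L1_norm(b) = 0.2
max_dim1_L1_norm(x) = 3.83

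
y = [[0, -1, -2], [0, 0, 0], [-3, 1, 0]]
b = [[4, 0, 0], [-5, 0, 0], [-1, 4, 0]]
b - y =[[4, 1, 2], [-5, 0, 0], [2, 3, 0]]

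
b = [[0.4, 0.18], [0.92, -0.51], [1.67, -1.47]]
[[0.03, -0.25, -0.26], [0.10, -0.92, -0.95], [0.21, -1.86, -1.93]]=b@[[0.09, -0.79, -0.82], [-0.04, 0.37, 0.38]]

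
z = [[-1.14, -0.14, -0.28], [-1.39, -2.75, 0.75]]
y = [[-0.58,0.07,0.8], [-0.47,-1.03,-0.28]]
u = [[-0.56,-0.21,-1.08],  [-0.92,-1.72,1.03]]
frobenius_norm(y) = 1.53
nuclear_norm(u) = 3.44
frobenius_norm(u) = 2.53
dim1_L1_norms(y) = [1.45, 1.78]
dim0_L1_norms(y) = [1.05, 1.1, 1.08]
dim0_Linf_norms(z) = [1.39, 2.75, 0.75]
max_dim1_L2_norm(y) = 1.17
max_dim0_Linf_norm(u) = 1.72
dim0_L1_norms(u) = [1.48, 1.93, 2.11]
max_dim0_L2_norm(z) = 2.75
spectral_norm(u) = 2.21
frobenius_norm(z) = 3.38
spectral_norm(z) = 3.23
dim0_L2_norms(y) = [0.75, 1.03, 0.85]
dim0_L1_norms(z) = [2.53, 2.89, 1.03]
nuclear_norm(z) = 4.25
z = u + y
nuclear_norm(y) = 2.16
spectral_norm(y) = 1.17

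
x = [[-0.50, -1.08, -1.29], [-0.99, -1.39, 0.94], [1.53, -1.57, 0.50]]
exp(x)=[[-0.20, 0.39, -0.98], [0.26, -0.16, 0.64], [1.25, -0.95, -0.26]]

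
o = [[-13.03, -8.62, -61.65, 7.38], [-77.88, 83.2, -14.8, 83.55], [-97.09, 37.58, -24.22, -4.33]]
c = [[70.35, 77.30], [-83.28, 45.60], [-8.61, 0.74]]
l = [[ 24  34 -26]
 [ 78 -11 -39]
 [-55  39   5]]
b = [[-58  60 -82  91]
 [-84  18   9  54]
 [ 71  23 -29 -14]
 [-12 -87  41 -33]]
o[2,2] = -24.22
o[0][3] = 7.38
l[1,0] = 78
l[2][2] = 5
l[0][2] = -26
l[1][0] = 78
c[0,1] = 77.3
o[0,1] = -8.62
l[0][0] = 24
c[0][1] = 77.3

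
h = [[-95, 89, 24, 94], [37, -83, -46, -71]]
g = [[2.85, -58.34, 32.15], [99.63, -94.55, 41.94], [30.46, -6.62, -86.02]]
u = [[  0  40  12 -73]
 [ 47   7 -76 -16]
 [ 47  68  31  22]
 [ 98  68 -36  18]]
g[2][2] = -86.02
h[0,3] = 94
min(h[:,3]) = -71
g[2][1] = -6.62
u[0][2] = 12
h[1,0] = 37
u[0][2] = 12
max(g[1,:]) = 99.63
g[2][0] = 30.46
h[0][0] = -95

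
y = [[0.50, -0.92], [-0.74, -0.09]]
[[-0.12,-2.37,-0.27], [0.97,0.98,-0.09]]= y@[[-1.25,-1.53,0.08], [-0.55,1.74,0.34]]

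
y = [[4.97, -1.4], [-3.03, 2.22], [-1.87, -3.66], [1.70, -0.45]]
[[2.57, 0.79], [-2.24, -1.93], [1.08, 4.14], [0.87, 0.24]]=y @ [[0.38, -0.14], [-0.49, -1.06]]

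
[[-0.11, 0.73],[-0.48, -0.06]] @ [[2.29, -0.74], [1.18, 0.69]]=[[0.61, 0.59], [-1.17, 0.31]]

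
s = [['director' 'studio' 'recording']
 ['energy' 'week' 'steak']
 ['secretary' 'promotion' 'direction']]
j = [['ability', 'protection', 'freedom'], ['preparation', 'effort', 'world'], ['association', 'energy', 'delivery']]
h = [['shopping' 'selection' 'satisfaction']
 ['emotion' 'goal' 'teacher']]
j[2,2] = 'delivery'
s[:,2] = ['recording', 'steak', 'direction']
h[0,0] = 'shopping'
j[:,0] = ['ability', 'preparation', 'association']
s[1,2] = 'steak'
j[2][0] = 'association'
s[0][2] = 'recording'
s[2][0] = 'secretary'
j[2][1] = 'energy'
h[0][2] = 'satisfaction'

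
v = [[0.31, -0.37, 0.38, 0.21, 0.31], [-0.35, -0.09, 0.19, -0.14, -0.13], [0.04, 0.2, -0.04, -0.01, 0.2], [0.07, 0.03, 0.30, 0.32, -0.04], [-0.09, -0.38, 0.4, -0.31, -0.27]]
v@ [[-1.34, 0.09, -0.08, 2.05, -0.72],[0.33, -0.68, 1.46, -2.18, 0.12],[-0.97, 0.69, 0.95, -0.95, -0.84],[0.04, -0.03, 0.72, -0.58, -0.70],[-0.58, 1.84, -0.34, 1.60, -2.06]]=[[-1.08, 1.11, -0.16, 1.46, -1.37], [0.32, -0.07, 0.02, -0.83, 0.45], [-0.07, 0.21, 0.18, 0.01, -0.38], [-0.34, 0.11, 0.57, -0.46, -0.44], [-0.25, 0.04, -0.30, 0.01, 0.46]]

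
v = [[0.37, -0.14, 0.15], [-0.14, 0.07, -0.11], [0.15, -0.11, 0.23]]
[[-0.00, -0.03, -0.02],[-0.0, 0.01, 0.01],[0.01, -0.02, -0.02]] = v @[[-0.04, -0.04, -0.01], [-0.06, 0.03, 0.06], [0.03, -0.05, -0.06]]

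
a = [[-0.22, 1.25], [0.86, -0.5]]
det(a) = -0.965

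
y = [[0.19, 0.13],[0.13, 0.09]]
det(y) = 0.00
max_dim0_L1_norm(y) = 0.32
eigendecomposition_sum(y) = [[0.19, 0.13], [0.13, 0.09]] + [[0.0, -0.00],[-0.00, 0.0]]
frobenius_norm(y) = 0.28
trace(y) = 0.28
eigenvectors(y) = [[0.82, -0.57], [0.57, 0.82]]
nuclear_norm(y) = 0.28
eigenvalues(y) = [0.28, 0.0]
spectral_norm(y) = 0.28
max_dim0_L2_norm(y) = 0.23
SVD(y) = [[-0.82, -0.57], [-0.57, 0.82]] @ diag([0.2792838827718412, 0.0007161172281588057]) @ [[-0.82, -0.57], [-0.57, 0.82]]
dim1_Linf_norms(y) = [0.19, 0.13]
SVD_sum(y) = [[0.19,0.13],[0.13,0.09]] + [[0.00, -0.0], [-0.00, 0.0]]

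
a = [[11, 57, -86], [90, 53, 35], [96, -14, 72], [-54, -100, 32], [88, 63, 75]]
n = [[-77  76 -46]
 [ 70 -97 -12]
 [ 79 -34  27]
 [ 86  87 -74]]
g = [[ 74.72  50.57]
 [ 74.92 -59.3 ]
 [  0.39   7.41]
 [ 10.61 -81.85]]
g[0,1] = 50.57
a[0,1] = 57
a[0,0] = 11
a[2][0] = 96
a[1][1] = 53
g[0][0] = 74.72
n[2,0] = 79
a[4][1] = 63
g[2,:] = [0.39, 7.41]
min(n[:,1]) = -97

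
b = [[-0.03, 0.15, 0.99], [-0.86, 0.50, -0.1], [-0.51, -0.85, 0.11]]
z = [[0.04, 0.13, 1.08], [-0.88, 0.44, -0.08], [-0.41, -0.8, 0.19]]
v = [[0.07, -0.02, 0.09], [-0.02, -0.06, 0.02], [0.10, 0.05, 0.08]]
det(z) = 0.98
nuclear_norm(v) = 0.26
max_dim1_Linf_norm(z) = 1.08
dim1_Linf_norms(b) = [0.99, 0.86, 0.85]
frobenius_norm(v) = 0.19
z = b + v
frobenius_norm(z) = 1.73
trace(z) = 0.67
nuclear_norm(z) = 2.99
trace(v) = 0.09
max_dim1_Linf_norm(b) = 0.99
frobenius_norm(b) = 1.73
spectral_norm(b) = 1.00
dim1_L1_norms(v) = [0.18, 0.1, 0.23]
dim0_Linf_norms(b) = [0.86, 0.85, 0.99]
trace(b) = 0.58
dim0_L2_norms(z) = [0.97, 0.92, 1.1]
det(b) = 1.00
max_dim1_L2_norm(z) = 1.09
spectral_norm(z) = 1.11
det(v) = -0.00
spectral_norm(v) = 0.17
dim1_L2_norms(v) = [0.12, 0.07, 0.14]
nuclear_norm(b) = 3.00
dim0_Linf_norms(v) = [0.1, 0.06, 0.09]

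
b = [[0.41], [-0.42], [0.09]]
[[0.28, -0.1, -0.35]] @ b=[[0.13]]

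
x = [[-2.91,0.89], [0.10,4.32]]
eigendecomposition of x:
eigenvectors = [[-1.00, -0.12],[0.01, -0.99]]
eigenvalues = [-2.92, 4.33]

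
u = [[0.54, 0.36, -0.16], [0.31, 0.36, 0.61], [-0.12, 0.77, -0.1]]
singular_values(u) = [0.98, 0.65, 0.52]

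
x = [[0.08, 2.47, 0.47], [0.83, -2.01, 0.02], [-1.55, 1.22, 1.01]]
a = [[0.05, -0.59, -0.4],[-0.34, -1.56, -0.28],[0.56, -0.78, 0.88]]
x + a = [[0.13, 1.88, 0.07], [0.49, -3.57, -0.26], [-0.99, 0.44, 1.89]]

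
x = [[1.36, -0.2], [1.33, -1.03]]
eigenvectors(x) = [[0.86, 0.09], [0.51, 1.00]]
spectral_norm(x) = 2.10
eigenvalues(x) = [1.24, -0.91]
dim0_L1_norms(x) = [2.69, 1.23]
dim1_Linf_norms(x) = [1.36, 1.33]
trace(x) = 0.33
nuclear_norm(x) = 2.64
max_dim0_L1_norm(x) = 2.69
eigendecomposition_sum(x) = [[1.31, -0.12], [0.77, -0.07]] + [[0.05, -0.08], [0.56, -0.96]]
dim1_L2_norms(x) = [1.37, 1.68]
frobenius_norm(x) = 2.17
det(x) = -1.13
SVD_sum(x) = [[1.17, -0.58],[1.48, -0.73]] + [[0.19, 0.38],[-0.15, -0.30]]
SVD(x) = [[-0.62, -0.78], [-0.78, 0.62]] @ diag([2.1044276922184855, 0.5392439969290154]) @ [[-0.90, 0.44], [-0.44, -0.90]]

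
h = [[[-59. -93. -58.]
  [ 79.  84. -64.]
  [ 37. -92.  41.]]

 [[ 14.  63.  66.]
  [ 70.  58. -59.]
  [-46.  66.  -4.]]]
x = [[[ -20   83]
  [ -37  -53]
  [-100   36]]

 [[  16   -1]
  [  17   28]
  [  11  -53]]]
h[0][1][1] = 84.0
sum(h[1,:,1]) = 187.0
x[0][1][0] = -37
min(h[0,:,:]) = -93.0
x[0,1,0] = -37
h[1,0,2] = 66.0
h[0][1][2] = -64.0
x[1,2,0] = 11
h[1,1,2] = -59.0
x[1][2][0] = 11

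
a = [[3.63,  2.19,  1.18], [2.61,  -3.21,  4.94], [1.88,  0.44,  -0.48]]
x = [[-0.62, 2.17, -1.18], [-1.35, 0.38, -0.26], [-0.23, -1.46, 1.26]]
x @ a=[[1.19,-8.84,10.55], [-4.4,-4.29,0.41], [-2.28,4.74,-8.09]]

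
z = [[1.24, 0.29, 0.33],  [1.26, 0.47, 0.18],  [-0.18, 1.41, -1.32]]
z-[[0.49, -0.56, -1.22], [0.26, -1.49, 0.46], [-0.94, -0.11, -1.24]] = [[0.75,0.85,1.55], [1.0,1.96,-0.28], [0.76,1.52,-0.08]]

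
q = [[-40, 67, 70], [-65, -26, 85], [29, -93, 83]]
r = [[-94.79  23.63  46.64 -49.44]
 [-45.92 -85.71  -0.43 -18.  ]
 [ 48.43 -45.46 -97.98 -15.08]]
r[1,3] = -18.0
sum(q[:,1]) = -52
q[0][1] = 67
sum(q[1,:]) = -6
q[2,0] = 29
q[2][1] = -93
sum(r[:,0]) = -92.28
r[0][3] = -49.44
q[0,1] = 67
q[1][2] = 85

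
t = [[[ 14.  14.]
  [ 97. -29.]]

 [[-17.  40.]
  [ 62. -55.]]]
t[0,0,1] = 14.0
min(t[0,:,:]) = -29.0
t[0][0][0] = 14.0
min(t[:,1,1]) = -55.0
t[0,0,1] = 14.0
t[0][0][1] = 14.0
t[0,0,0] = 14.0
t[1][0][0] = -17.0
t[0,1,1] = -29.0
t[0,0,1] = 14.0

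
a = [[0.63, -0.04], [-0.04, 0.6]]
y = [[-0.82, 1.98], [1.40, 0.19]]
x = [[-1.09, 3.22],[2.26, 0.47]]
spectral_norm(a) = 0.66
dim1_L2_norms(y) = [2.14, 1.41]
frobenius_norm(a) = 0.87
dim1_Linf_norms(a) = [0.63, 0.6]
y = x @ a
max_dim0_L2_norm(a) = 0.63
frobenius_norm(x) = 4.11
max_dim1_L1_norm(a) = 0.67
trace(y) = -0.63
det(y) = -2.93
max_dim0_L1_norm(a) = 0.67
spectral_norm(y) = 2.19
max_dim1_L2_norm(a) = 0.63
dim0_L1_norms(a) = [0.67, 0.64]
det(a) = 0.38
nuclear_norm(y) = 3.53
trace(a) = 1.23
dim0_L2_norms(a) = [0.63, 0.6]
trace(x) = -0.62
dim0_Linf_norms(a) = [0.63, 0.6]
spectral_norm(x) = 3.42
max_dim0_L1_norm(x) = 3.69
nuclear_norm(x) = 5.70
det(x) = -7.79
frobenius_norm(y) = 2.57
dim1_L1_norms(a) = [0.67, 0.64]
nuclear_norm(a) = 1.23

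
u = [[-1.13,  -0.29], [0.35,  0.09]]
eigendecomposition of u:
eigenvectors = [[-0.96, 0.25], [0.30, -0.97]]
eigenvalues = [-1.04, 0.0]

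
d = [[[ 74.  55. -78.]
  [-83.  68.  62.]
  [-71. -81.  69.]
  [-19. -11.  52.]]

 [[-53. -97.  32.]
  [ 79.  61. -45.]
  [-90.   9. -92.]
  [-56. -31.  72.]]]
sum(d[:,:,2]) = 72.0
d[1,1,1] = 61.0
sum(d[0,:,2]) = 105.0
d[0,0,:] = [74.0, 55.0, -78.0]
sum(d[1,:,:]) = -211.0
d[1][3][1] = -31.0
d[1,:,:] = [[-53.0, -97.0, 32.0], [79.0, 61.0, -45.0], [-90.0, 9.0, -92.0], [-56.0, -31.0, 72.0]]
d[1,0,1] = -97.0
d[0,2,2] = 69.0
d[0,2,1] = -81.0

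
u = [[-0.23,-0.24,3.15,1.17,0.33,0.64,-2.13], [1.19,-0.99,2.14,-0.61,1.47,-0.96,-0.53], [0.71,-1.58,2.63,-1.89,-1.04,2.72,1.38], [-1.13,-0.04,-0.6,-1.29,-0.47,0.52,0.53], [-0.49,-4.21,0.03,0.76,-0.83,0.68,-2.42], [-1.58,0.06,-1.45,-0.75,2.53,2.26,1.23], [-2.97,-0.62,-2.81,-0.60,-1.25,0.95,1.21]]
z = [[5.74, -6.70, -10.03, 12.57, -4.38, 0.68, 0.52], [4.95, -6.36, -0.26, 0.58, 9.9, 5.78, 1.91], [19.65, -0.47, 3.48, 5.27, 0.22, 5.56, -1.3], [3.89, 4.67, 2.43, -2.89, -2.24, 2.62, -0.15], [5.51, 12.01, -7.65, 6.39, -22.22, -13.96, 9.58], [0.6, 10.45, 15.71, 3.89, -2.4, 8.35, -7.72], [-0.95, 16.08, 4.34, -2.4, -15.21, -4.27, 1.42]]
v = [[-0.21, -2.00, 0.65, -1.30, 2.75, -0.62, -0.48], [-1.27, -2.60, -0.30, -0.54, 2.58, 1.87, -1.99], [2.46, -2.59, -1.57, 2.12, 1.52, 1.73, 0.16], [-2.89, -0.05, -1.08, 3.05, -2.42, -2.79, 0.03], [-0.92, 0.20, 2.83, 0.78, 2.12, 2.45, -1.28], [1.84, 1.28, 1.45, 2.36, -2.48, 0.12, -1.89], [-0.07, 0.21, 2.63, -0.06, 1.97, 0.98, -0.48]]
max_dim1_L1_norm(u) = 11.95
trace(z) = -12.48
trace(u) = 2.76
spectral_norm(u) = 6.88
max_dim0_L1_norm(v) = 15.84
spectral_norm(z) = 39.44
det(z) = 129562.62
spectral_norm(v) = 8.15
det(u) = 1214.06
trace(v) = 0.43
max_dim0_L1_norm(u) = 12.81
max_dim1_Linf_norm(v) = 3.05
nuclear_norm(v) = 27.42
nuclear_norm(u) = 25.02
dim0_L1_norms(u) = [8.3, 7.74, 12.81, 7.07, 7.92, 8.73, 9.43]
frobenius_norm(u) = 10.97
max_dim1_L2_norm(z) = 32.47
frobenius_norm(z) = 56.35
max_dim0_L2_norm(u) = 5.64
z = u @ v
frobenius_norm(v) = 12.28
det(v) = 91.07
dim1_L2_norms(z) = [18.88, 14.16, 21.42, 7.94, 32.47, 22.51, 23.14]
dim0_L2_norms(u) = [3.85, 4.65, 5.64, 2.91, 3.5, 3.93, 3.98]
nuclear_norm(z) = 112.92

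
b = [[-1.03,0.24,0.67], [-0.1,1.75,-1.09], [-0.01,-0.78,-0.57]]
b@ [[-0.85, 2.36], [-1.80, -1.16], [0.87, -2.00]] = [[1.03, -4.05], [-4.01, -0.09], [0.92, 2.02]]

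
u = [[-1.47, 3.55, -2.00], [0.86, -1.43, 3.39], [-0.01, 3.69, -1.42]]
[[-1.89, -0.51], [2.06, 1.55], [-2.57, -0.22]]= u @ [[-0.65,-0.02], [-0.48,0.14], [0.57,0.52]]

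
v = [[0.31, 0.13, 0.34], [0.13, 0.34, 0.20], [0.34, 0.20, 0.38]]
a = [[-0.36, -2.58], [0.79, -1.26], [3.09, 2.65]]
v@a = [[1.04, -0.06], [0.84, -0.23], [1.21, -0.12]]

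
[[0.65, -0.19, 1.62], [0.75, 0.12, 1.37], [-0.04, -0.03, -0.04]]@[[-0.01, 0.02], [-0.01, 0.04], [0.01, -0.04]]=[[0.01,-0.06], [0.01,-0.04], [0.0,-0.00]]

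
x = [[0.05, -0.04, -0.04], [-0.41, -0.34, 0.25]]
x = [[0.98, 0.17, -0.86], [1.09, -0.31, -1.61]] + [[-0.93, -0.21, 0.82], [-1.5, -0.03, 1.86]]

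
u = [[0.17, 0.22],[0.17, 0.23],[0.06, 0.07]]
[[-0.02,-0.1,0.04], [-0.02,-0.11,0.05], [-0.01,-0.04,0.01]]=u @ [[-0.15, -0.35, -0.16], [0.02, -0.20, 0.32]]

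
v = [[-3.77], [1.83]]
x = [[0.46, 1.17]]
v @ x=[[-1.73, -4.41], [0.84, 2.14]]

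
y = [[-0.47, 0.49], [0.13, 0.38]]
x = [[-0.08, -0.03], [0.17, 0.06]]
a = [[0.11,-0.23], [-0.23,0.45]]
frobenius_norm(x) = 0.20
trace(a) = 0.56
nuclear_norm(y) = 1.05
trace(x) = -0.02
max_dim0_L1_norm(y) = 0.87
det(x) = 0.00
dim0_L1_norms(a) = [0.34, 0.68]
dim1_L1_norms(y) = [0.96, 0.51]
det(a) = -0.00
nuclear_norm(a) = 0.57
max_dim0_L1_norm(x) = 0.25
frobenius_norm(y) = 0.79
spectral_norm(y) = 0.71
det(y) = -0.24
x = a @ y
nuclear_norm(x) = 0.20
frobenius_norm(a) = 0.57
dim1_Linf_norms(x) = [0.08, 0.17]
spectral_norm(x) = 0.20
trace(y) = -0.09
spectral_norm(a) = 0.57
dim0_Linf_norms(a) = [0.23, 0.45]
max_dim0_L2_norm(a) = 0.51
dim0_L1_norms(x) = [0.25, 0.09]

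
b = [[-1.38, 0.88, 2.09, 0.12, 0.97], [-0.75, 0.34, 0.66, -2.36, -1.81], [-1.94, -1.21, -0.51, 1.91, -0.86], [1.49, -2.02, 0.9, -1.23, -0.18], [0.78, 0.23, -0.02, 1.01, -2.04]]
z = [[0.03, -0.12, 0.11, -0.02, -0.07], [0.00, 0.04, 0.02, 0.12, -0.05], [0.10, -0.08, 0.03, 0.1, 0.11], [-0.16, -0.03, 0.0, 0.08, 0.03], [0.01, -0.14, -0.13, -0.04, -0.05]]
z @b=[[-0.25, -0.12, -0.09, 0.45, 0.30], [0.07, -0.26, 0.13, -0.25, -0.01], [0.1, -0.15, 0.23, 0.25, -0.03], [0.39, -0.31, -0.28, -0.02, -0.18], [0.24, 0.19, -0.04, 0.08, 0.48]]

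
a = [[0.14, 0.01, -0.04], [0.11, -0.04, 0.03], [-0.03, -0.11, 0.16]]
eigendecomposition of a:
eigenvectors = [[-0.56, 0.1, 0.33], [-0.15, 0.82, 0.56], [0.82, 0.56, 0.76]]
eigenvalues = [0.2, -0.01, 0.07]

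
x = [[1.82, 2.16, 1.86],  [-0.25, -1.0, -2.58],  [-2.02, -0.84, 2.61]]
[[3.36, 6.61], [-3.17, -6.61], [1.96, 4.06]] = x @ [[-0.81, 1.63], [1.67, -0.58], [0.66, 2.63]]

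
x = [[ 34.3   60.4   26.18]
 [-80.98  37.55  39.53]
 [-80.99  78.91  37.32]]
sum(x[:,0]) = -127.67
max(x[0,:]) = 60.4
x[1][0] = -80.98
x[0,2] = 26.18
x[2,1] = 78.91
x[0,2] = 26.18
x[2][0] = -80.99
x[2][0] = -80.99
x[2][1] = 78.91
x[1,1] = 37.55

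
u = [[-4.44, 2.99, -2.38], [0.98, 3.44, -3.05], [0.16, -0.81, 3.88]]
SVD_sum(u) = [[-1.94, 3.09, -3.63], [-1.45, 2.31, -2.71], [1.24, -1.97, 2.32]] + [[-2.53, -0.21, 1.17], [2.2, 0.19, -1.01], [-1.39, -0.12, 0.64]] + [[0.03, 0.11, 0.08], [0.23, 0.94, 0.68], [0.32, 1.28, 0.92]]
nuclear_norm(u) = 13.23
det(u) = -57.92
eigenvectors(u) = [[0.99, -0.24, -0.36], [-0.13, -0.88, -0.84], [-0.03, -0.42, 0.42]]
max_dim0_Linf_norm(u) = 4.44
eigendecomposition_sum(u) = [[-4.57, 1.6, -0.69], [0.60, -0.21, 0.09], [0.14, -0.05, 0.02]] + [[0.06, 0.3, 0.66], [0.21, 1.08, 2.37], [0.10, 0.51, 1.12]] + [[0.07, 1.09, -2.34], [0.17, 2.57, -5.51], [-0.08, -1.27, 2.74]]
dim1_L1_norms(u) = [9.81, 7.47, 4.85]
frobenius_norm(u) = 8.49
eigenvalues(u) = [-4.76, 2.27, 5.37]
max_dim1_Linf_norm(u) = 4.44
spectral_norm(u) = 7.22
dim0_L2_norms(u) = [4.55, 4.63, 5.48]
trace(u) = 2.88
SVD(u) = [[-0.71,  0.70,  0.07],[-0.53,  -0.61,  0.59],[0.45,  0.38,  0.80]] @ diag([7.216317484262799, 4.0081544915333644, 2.002538273872426]) @ [[0.38, -0.6, 0.71], [-0.91, -0.08, 0.42], [0.2, 0.80, 0.57]]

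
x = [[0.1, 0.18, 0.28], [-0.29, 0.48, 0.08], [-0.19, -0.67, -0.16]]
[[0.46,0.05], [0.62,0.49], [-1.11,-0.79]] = x @ [[0.35, 0.24],[1.41, 1.29],[0.6, -0.74]]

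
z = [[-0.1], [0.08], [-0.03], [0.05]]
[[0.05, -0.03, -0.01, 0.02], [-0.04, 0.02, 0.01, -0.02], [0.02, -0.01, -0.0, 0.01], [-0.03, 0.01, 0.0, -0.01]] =z @ [[-0.51,0.27,0.09,-0.21]]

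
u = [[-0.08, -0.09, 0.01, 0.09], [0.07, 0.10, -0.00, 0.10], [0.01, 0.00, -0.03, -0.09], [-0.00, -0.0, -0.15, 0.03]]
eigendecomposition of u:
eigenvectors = [[-0.77, 0.74, 0.72, -0.23],[0.05, -0.67, -0.69, 0.87],[0.46, 0.01, 0.01, -0.23],[0.43, 0.08, 0.08, 0.37]]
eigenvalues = [-0.13, 0.01, 0.02, 0.12]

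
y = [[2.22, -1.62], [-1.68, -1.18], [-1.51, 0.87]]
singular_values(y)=[3.37, 1.86]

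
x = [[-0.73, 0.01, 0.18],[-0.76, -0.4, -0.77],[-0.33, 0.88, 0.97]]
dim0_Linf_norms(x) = [0.76, 0.88, 0.97]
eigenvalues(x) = [(-0.79+0j), (0.31+0.58j), (0.31-0.58j)]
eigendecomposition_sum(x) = [[-0.69-0.00j, -0.07+0.00j, (0.04+0j)], [-0.81-0.00j, (-0.08+0j), (0.05+0j)], [0.27+0.00j, 0.03-0.00j, -0.02-0.00j]] + [[(-0.02+0.06j), (0.04-0.06j), (0.07-0.02j)], [0.02-0.40j, -0.16+0.42j, (-0.41+0.24j)], [(-0.3+0.29j), 0.43-0.22j, (0.49+0.1j)]] + [[(-0.02-0.06j), 0.04+0.06j, 0.07+0.02j], [(0.02+0.4j), -0.16-0.42j, -0.41-0.24j], [(-0.3-0.29j), (0.43+0.22j), 0.49-0.10j]]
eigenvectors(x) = [[(-0.63+0j), 0.09-0.05j, 0.09+0.05j], [-0.74+0.00j, (-0.5+0.46j), (-0.5-0.46j)], [0.25+0.00j, 0.72+0.00j, (0.72-0j)]]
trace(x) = -0.16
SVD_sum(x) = [[0.01, 0.05, 0.07],[-0.08, -0.55, -0.73],[0.11, 0.77, 1.01]] + [[-0.73,0.08,0.02], [-0.69,0.07,0.02], [-0.45,0.05,0.01]] + [[-0.01, -0.12, 0.09],[0.01, 0.08, -0.06],[0.01, 0.07, -0.05]]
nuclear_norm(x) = 2.87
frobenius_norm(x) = 1.93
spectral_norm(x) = 1.57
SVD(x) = [[0.05, 0.66, -0.75], [-0.59, 0.63, 0.52], [0.81, 0.41, 0.42]] @ diag([1.5702218543618414, 1.1020940517547502, 0.19972989053033297]) @ [[0.09, 0.60, 0.79], [-0.99, 0.10, 0.03], [0.06, 0.79, -0.61]]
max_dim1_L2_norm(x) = 1.35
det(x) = -0.35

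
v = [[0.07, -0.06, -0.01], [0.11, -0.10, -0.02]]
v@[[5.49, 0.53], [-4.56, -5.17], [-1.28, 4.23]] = [[0.67, 0.3], [1.09, 0.49]]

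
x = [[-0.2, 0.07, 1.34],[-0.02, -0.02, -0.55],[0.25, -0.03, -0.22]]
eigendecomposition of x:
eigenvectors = [[0.89, 0.77, 0.08], [-0.25, -0.54, 1.00], [-0.39, 0.35, -0.04]]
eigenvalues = [-0.81, 0.37, 0.0]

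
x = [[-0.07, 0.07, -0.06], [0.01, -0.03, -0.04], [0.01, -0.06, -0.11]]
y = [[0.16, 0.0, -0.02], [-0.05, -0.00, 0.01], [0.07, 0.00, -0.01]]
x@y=[[-0.02, 0.0, 0.0], [0.00, 0.00, -0.0], [-0.0, 0.00, 0.0]]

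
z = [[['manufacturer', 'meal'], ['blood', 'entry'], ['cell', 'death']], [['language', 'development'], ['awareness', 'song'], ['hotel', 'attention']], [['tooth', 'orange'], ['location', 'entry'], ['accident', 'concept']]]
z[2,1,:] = ['location', 'entry']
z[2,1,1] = 'entry'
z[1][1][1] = 'song'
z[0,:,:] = [['manufacturer', 'meal'], ['blood', 'entry'], ['cell', 'death']]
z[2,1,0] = 'location'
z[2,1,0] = 'location'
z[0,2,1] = 'death'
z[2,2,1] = 'concept'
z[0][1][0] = 'blood'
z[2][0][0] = 'tooth'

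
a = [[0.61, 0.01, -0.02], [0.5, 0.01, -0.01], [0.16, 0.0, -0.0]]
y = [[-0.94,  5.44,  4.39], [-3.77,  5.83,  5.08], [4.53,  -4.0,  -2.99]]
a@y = [[-0.70, 3.46, 2.79],[-0.55, 2.82, 2.28],[-0.15, 0.87, 0.70]]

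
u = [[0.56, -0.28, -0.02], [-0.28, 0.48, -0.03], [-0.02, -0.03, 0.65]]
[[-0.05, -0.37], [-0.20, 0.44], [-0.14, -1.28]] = u@ [[-0.45, -0.47], [-0.70, 0.52], [-0.26, -1.96]]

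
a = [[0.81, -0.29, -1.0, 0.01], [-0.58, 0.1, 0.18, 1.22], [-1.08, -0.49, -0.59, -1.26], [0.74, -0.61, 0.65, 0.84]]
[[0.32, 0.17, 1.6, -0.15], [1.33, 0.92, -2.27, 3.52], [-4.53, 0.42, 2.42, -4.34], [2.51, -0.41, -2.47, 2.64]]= a @[[1.53, -0.64, 0.22, 0.27], [0.77, -0.06, 0.49, 0.36], [0.71, -0.67, -1.58, 0.29], [1.65, 0.55, -1.56, 2.94]]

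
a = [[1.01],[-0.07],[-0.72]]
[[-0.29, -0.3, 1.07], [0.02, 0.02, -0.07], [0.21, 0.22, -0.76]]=a@[[-0.29, -0.3, 1.06]]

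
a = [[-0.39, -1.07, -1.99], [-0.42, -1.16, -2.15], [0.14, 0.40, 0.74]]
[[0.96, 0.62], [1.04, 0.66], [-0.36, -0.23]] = a @ [[0.32, -0.55], [-0.27, -0.04], [-0.4, -0.18]]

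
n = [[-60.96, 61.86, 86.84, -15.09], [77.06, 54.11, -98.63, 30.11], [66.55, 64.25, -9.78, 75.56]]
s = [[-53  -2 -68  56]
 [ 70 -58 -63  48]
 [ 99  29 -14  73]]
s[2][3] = 73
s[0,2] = -68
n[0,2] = 86.84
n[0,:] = [-60.96, 61.86, 86.84, -15.09]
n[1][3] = 30.11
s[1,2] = -63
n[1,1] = 54.11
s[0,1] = -2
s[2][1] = 29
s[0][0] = -53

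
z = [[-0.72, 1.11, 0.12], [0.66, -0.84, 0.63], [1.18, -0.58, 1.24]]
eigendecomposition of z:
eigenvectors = [[-0.24, -0.79, -0.79], [-0.34, 0.43, -0.38], [-0.91, 0.45, 0.48]]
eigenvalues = [1.33, -1.39, -0.26]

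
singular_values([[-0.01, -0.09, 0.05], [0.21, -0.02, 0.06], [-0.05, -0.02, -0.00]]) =[0.22, 0.11, 0.0]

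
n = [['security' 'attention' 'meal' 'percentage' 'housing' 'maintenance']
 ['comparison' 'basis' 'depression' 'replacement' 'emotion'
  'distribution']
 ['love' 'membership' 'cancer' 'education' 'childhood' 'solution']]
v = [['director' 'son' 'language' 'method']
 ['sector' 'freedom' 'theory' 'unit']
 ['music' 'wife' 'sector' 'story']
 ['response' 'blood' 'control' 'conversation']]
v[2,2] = 'sector'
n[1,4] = 'emotion'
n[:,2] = ['meal', 'depression', 'cancer']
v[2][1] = 'wife'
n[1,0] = 'comparison'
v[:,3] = ['method', 'unit', 'story', 'conversation']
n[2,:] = ['love', 'membership', 'cancer', 'education', 'childhood', 'solution']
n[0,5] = 'maintenance'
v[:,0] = ['director', 'sector', 'music', 'response']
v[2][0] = 'music'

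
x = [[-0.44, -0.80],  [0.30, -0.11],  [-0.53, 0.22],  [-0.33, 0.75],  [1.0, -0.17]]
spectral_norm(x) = 1.33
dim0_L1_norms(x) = [2.6, 2.05]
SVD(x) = [[-0.05, -0.83], [0.24, 0.02], [-0.43, -0.02], [-0.46, 0.50], [0.74, 0.23]] @ diag([1.3304680918535967, 1.0932312914289681]) @ [[0.91, -0.41], [0.41, 0.91]]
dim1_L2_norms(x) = [0.91, 0.32, 0.57, 0.82, 1.01]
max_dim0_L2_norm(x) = 1.29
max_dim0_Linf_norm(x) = 1.0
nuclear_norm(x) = 2.42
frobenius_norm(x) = 1.72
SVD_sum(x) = [[-0.07, 0.03], [0.29, -0.13], [-0.52, 0.24], [-0.56, 0.25], [0.9, -0.4]] + [[-0.37, -0.83], [0.01, 0.02], [-0.01, -0.02], [0.23, 0.50], [0.10, 0.23]]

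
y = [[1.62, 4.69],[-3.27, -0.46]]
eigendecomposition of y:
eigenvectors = [[(0.77+0j), 0.77-0.00j], [(-0.17+0.62j), -0.17-0.62j]]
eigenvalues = [(0.58+3.78j), (0.58-3.78j)]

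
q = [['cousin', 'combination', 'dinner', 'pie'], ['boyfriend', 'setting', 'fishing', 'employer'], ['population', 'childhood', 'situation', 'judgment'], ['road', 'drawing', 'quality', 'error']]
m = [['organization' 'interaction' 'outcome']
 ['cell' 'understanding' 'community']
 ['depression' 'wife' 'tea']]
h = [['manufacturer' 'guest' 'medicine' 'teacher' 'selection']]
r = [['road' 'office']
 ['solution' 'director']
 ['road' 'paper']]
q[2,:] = ['population', 'childhood', 'situation', 'judgment']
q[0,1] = 'combination'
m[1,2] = 'community'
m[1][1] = 'understanding'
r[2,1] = 'paper'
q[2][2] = 'situation'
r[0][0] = 'road'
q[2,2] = 'situation'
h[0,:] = ['manufacturer', 'guest', 'medicine', 'teacher', 'selection']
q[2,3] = 'judgment'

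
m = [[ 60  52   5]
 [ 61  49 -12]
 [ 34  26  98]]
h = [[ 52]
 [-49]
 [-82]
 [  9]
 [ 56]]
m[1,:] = [61, 49, -12]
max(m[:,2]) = 98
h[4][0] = 56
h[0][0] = 52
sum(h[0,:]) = 52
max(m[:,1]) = 52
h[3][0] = 9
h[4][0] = 56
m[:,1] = [52, 49, 26]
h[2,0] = -82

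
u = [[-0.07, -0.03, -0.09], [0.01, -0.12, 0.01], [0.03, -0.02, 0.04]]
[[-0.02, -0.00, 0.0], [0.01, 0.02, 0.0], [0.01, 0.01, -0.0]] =u @ [[0.12, -0.03, -0.15], [-0.04, -0.14, -0.01], [0.11, 0.08, 0.07]]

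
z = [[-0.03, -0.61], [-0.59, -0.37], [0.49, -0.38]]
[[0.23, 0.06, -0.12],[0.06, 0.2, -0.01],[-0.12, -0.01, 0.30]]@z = [[-0.1, -0.12], [-0.12, -0.11], [0.16, -0.04]]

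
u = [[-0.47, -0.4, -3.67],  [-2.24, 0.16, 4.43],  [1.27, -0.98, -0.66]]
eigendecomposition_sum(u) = [[-0.62+0.00j, (-0.46-0j), -0.42+0.00j],[(-0.84+0j), -0.62-0.00j, (-0.56+0j)],[(-0.05+0j), (-0.03-0j), (-0.03+0j)]] + [[0.08+0.74j, 0.03-0.53j, (-1.63-0.4j)],[-0.70-0.93j, (0.39+0.74j), 2.49-0.77j],[0.66-0.09j, -0.47-0.01j, -0.31+1.45j]] + [[0.08-0.74j, 0.03+0.53j, -1.63+0.40j], [(-0.7+0.93j), (0.39-0.74j), 2.49+0.77j], [(0.66+0.09j), (-0.47+0.01j), (-0.31-1.45j)]]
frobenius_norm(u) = 6.44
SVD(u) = [[0.56, 0.73, 0.39], [-0.81, 0.38, 0.45], [0.18, -0.56, 0.81]] @ diag([6.047805607363225, 2.0400025986498203, 0.8883899667645512]) @ [[0.29,-0.09,-0.95], [-0.94,0.16,-0.3], [-0.18,-0.98,0.04]]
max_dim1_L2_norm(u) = 4.97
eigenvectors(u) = [[(-0.6+0j), (-0.42-0.25j), (-0.42+0.25j)], [(-0.8+0j), 0.76+0.00j, 0.76-0.00j], [-0.04+0.00j, (-0.21+0.38j), -0.21-0.38j]]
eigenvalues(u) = [(-1.27+0j), (0.15+2.93j), (0.15-2.93j)]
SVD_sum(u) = [[1.00, -0.3, -3.23],[-1.44, 0.43, 4.65],[0.32, -0.1, -1.03]] + [[-1.41, 0.23, -0.45],[-0.74, 0.12, -0.24],[1.08, -0.18, 0.35]] + [[-0.06, -0.34, 0.01], [-0.07, -0.39, 0.01], [-0.13, -0.71, 0.03]]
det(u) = -10.96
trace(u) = -0.97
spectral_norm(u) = 6.05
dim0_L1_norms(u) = [3.98, 1.54, 8.76]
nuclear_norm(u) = 8.98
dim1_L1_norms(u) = [4.54, 6.83, 2.91]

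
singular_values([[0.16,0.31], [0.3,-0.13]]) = [0.35, 0.32]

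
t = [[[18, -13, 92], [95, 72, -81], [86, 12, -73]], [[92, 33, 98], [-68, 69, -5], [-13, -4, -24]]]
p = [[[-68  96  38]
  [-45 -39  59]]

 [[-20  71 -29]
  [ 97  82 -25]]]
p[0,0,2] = 38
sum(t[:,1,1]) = 141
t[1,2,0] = -13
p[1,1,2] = -25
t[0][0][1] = -13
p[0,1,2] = 59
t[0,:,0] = [18, 95, 86]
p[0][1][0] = -45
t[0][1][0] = 95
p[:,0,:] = [[-68, 96, 38], [-20, 71, -29]]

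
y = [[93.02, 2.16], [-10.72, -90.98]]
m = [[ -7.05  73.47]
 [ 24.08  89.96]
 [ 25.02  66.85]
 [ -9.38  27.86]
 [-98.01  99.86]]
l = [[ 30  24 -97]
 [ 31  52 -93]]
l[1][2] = -93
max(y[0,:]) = 93.02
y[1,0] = -10.72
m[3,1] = 27.86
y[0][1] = 2.16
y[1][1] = -90.98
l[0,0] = 30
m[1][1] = 89.96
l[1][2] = -93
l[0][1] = 24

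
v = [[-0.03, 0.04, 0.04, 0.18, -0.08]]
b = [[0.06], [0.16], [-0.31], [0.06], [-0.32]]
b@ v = [[-0.00, 0.0, 0.0, 0.01, -0.00], [-0.00, 0.01, 0.01, 0.03, -0.01], [0.01, -0.01, -0.01, -0.06, 0.02], [-0.0, 0.0, 0.00, 0.01, -0.0], [0.01, -0.01, -0.01, -0.06, 0.03]]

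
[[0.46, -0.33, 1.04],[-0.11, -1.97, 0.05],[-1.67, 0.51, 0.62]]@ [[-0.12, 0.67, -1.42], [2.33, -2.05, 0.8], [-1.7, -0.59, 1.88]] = [[-2.59, 0.37, 1.04], [-4.66, 3.94, -1.33], [0.33, -2.53, 3.94]]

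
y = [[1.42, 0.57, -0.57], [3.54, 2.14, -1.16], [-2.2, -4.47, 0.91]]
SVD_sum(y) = [[0.93,1.07,-0.34], [2.61,3.01,-0.96], [-3.12,-3.59,1.15]] + [[0.52, -0.50, -0.14], [0.91, -0.87, -0.24], [0.92, -0.88, -0.24]] + [[-0.03,-0.0,-0.09], [0.01,0.0,0.04], [0.00,0.0,0.01]]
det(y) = 1.36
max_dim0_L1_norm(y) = 7.18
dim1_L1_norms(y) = [2.56, 6.84, 7.58]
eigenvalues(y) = [(4.96+0j), (-0.25+0.46j), (-0.25-0.46j)]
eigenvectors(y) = [[(0.22+0j), (0.25+0.12j), 0.25-0.12j], [0.59+0.00j, 0.12-0.16j, (0.12+0.16j)], [-0.77+0.00j, (0.94+0j), (0.94-0j)]]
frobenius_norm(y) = 6.84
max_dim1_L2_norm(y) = 5.06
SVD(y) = [[-0.22, -0.37, 0.9], [-0.63, -0.65, -0.42], [0.75, -0.66, -0.09]] @ diag([6.5500156868410055, 1.9642233612875006, 0.10545657451859099]) @ [[-0.64, -0.73, 0.23], [-0.71, 0.68, 0.19], [-0.3, -0.05, -0.95]]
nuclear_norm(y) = 8.62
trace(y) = 4.47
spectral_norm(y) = 6.55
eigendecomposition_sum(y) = [[(1.14+0j), (0.88+0j), (-0.41+0j)], [(3.07+0j), (2.38+0j), -1.11+0.00j], [(-4+0j), -3.10+0.00j, 1.45+0.00j]] + [[0.14+0.30j,(-0.16-0.14j),(-0.08-0.02j)], [0.24-0.06j,-0.12+0.09j,(-0.02+0.05j)], [(0.9+0.72j),(-0.68-0.18j),(-0.27+0.07j)]] + [[0.14-0.30j,-0.16+0.14j,(-0.08+0.02j)], [(0.24+0.06j),-0.12-0.09j,(-0.02-0.05j)], [0.90-0.72j,(-0.68+0.18j),(-0.27-0.07j)]]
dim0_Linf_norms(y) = [3.54, 4.47, 1.16]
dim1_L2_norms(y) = [1.63, 4.3, 5.06]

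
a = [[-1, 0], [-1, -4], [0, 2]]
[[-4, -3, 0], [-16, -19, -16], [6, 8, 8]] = a @ [[4, 3, 0], [3, 4, 4]]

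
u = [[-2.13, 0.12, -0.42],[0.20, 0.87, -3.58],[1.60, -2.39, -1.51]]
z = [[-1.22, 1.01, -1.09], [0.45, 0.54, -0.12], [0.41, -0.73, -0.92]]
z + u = [[-3.35, 1.13, -1.51],[0.65, 1.41, -3.70],[2.01, -3.12, -2.43]]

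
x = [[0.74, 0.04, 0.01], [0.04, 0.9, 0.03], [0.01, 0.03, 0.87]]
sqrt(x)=[[0.86,0.02,0.01], [0.02,0.95,0.02], [0.01,0.02,0.93]]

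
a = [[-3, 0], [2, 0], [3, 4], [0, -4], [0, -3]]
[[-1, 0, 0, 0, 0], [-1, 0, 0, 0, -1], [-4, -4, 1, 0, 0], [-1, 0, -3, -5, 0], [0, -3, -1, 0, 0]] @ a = [[3, 0], [3, 3], [7, 4], [-6, 8], [-9, -4]]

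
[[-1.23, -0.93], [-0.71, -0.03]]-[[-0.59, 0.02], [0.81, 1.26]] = [[-0.64, -0.95],[-1.52, -1.29]]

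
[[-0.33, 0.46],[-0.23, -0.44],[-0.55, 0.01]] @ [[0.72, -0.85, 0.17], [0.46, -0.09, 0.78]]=[[-0.03, 0.24, 0.3], [-0.37, 0.24, -0.38], [-0.39, 0.47, -0.09]]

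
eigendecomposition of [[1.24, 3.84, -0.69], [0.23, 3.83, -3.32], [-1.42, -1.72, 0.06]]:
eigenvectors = [[0.70+0.00j, (0.7-0j), 0.63+0.00j], [-0.34+0.29j, -0.34-0.29j, 0.69+0.00j], [-0.28+0.48j, (-0.28-0.48j), (-0.36+0j)]]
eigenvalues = [(-0.33+1.11j), (-0.33-1.11j), (5.8+0j)]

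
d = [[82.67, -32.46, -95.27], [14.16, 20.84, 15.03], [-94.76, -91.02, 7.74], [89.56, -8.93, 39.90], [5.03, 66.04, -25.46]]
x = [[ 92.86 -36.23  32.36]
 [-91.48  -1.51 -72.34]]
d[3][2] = 39.9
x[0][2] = 32.36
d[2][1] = -91.02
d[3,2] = 39.9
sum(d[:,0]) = 96.66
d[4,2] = -25.46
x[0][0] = 92.86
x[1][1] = -1.51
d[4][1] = 66.04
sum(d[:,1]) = -45.52999999999999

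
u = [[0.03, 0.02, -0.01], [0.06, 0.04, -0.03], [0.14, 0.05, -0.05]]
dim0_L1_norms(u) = [0.23, 0.11, 0.09]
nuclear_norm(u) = 0.20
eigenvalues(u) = [(-0.02+0j), (0.02+0j), (0.02-0j)]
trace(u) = 0.02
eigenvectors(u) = [[0.02+0.00j, (0.35+0j), 0.35-0.00j], [0.40+0.00j, 0.31+0.07j, 0.31-0.07j], [0.91+0.00j, (0.88+0j), 0.88-0.00j]]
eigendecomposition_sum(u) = [[0.00+0.00j, -0.00-0.00j, -0.00-0.00j], [0.03+0.00j, -0.00-0.00j, -0.01-0.00j], [(0.07+0j), (-0-0j), -0.03-0.00j]] + [[0.01-0.01j,  0.01-0.06j,  (-0+0.03j)], [0.02-0.01j,  0.02-0.05j,  (-0.01+0.02j)], [(0.04-0.03j),  0.03-0.14j,  -0.01+0.06j]] + [[(0.01+0.01j), 0.01+0.06j, -0.00-0.03j], [0.02+0.01j, (0.02+0.05j), (-0.01-0.02j)], [0.04+0.03j, 0.03+0.14j, -0.01-0.06j]]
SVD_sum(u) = [[0.03,0.01,-0.01], [0.07,0.03,-0.03], [0.14,0.06,-0.05]] + [[-0.00,  0.01,  -0.0], [-0.01,  0.01,  -0.00], [0.00,  -0.01,  0.00]] + [[0.00,0.00,0.0], [-0.0,-0.00,-0.00], [-0.00,-0.00,-0.0]]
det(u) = -0.00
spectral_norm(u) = 0.18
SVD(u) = [[-0.21,-0.34,-0.92], [-0.43,-0.81,0.4], [-0.88,0.48,0.02]] @ diag([0.1782377884316183, 0.01773045227906822, 0.004113616047388987]) @ [[-0.87, -0.37, 0.33], [0.45, -0.87, 0.22], [-0.21, -0.34, -0.92]]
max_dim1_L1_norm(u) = 0.24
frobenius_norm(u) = 0.18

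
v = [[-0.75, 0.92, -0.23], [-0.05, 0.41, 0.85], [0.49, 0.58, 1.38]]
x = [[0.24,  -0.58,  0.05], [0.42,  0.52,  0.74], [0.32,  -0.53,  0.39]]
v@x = [[0.13, 1.04, 0.55], [0.43, -0.21, 0.63], [0.8, -0.71, 0.99]]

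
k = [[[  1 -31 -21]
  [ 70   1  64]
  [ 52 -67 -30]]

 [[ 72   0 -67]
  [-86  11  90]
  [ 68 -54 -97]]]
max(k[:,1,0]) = 70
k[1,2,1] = -54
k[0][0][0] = 1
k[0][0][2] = -21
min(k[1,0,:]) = -67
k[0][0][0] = 1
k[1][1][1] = 11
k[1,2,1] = -54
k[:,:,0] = [[1, 70, 52], [72, -86, 68]]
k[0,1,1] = 1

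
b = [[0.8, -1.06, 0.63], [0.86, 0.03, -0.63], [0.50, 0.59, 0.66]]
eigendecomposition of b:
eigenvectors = [[-0.69+0.00j, (-0.1-0.57j), (-0.1+0.57j)],[-0.12+0.00j, (-0.69+0j), (-0.69-0j)],[-0.71+0.00j, -0.04+0.43j, -0.04-0.43j]]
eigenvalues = [(1.25+0j), (0.12+1.11j), (0.12-1.11j)]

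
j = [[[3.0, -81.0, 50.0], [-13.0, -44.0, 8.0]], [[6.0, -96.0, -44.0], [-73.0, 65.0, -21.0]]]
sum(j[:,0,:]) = -162.0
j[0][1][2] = 8.0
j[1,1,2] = -21.0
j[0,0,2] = 50.0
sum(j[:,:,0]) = -77.0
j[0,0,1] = -81.0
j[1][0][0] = 6.0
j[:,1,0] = [-13.0, -73.0]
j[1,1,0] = -73.0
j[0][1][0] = -13.0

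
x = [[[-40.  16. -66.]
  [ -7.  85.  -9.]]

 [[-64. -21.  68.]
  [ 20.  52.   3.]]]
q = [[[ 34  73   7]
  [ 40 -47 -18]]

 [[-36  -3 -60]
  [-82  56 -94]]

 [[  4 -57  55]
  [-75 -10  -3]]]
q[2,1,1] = -10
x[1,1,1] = 52.0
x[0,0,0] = -40.0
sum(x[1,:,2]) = 71.0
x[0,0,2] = -66.0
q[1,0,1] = -3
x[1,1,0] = 20.0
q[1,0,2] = -60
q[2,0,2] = 55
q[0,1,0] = 40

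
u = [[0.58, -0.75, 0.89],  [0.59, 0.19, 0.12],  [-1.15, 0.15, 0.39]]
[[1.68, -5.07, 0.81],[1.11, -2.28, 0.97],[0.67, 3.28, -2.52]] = u @[[0.68, -3.62, 1.91], [1.85, 0.88, -0.41], [3.00, -2.6, -0.68]]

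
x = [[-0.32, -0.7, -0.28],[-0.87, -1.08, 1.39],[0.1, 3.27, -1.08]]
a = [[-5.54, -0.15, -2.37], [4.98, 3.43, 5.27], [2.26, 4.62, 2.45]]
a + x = [[-5.86, -0.85, -2.65], [4.11, 2.35, 6.66], [2.36, 7.89, 1.37]]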